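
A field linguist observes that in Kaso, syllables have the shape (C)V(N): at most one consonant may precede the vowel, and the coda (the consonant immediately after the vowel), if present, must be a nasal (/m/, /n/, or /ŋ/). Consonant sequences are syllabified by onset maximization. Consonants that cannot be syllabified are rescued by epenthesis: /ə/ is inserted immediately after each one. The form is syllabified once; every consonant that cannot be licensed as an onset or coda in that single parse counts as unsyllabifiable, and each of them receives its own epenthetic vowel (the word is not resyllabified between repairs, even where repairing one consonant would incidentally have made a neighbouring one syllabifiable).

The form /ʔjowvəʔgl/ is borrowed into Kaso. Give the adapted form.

ʔəjowəvəʔəgələ

The consonants /ʔ/, /w/, /ʔ/, /g/, /l/ cannot be parsed into a legal (C)V(N) syllable (only a nasal (/m/, /n/, or /ŋ/) is licensed in coda position; onsets are limited to one consonant).
Inserting the epenthetic vowel yields /ʔ/ → /ʔə/, /w/ → /wə/, /ʔ/ → /ʔə/, /g/ → /gə/, /l/ → /lə/.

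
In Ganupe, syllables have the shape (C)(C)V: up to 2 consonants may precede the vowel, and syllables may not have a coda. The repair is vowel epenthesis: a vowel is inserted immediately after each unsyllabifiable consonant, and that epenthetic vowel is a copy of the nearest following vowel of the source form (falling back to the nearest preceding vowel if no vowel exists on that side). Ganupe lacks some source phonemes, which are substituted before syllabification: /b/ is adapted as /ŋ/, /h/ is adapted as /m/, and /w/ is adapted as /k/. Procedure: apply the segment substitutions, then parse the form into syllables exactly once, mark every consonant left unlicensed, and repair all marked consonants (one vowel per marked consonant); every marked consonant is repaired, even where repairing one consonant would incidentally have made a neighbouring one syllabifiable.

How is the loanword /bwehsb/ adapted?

ŋkemeseŋe

Substitution: /b/ → /ŋ/, /w/ → /k/, /h/ → /m/, giving /ŋkemsŋ/.
The consonants /m/, /s/, /ŋ/ cannot be parsed into a legal (C)(C)V syllable (no codas are permitted; onsets may contain at most 2 consonants).
Epenthesis after each stranded consonant: /m/ → /me/, /s/ → /se/, /ŋ/ → /ŋe/.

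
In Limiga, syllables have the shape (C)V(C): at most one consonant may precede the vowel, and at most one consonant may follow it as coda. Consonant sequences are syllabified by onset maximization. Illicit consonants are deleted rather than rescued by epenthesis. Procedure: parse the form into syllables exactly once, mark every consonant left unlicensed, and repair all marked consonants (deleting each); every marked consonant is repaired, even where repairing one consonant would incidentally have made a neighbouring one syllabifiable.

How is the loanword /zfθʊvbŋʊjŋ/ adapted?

θʊvŋʊj

The consonants /z/, /f/, /b/, /ŋ/ cannot be parsed into a legal (C)V(C) syllable (at most one coda consonant is licensed; onsets are limited to one consonant).
Deletion applies to /z/, /f/, /b/, /ŋ/.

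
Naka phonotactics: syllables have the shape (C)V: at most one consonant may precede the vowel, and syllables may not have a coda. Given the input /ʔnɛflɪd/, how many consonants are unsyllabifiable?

Under (C)V, the unsyllabifiable consonants are /ʔ/, /f/, /d/ (no codas are permitted; onsets are limited to one consonant).

3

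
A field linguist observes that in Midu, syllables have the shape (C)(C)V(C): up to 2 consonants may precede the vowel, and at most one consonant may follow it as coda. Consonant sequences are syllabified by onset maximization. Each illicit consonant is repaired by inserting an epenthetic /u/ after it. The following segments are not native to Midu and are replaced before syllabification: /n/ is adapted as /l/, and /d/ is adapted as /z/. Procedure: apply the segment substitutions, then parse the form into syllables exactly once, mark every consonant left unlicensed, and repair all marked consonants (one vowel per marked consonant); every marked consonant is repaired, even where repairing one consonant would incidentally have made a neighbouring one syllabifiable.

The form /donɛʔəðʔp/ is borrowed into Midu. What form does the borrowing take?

Substitution: /d/ → /z/, /n/ → /l/, giving /zolɛʔəðʔp/.
Syllabifying with onset maximization leaves /ʔ/, /p/ stranded (at most one coda consonant is licensed; onsets may contain at most 2 consonants).
Inserting the epenthetic vowel yields /ʔ/ → /ʔu/, /p/ → /pu/.

zolɛʔəðʔupu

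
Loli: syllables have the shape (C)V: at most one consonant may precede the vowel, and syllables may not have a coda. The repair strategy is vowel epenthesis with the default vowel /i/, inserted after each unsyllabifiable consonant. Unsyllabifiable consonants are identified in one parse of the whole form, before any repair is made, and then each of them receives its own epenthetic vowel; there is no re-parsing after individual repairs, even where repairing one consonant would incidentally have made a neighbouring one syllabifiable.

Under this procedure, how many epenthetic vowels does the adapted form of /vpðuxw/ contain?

The unsyllabifiable consonants are /v/, /p/, /x/, /w/; each receives one epenthetic vowel.

4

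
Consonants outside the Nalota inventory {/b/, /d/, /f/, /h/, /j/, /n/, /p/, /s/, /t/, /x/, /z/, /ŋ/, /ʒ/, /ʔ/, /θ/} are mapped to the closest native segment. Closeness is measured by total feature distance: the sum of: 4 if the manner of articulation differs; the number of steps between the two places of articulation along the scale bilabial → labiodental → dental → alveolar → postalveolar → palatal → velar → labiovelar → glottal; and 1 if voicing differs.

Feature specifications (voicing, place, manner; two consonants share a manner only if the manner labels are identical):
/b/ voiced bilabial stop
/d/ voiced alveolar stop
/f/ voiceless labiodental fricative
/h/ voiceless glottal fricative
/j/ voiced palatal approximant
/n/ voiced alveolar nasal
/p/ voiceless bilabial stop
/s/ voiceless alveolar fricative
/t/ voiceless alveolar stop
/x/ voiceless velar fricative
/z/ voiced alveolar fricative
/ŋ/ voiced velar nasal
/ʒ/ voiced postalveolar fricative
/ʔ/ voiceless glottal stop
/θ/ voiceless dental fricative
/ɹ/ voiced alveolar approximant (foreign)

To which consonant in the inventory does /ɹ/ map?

j

/j/ is closest: same manner (approximant), place distance 2 (alveolar→palatal), same voicing; total 2. Next closest is /d/ at distance 4.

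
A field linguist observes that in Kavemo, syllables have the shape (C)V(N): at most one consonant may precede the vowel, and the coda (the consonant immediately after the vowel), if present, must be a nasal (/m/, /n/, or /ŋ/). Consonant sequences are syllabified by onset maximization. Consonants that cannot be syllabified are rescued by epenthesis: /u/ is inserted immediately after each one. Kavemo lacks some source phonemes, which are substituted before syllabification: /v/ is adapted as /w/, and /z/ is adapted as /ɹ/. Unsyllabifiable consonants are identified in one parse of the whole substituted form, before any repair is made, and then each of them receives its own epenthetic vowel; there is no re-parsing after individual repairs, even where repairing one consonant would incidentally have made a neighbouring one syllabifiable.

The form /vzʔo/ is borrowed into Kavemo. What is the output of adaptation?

Substitution: /v/ → /w/, /z/ → /ɹ/, giving /wɹʔo/.
Under (C)V(N), the unsyllabifiable consonants are /w/, /ɹ/ (only a nasal (/m/, /n/, or /ŋ/) is licensed in coda position; onsets are limited to one consonant).
Each unlicensed consonant becomes the onset of a new syllable: /w/ → /wu/, /ɹ/ → /ɹu/.

wuɹuʔo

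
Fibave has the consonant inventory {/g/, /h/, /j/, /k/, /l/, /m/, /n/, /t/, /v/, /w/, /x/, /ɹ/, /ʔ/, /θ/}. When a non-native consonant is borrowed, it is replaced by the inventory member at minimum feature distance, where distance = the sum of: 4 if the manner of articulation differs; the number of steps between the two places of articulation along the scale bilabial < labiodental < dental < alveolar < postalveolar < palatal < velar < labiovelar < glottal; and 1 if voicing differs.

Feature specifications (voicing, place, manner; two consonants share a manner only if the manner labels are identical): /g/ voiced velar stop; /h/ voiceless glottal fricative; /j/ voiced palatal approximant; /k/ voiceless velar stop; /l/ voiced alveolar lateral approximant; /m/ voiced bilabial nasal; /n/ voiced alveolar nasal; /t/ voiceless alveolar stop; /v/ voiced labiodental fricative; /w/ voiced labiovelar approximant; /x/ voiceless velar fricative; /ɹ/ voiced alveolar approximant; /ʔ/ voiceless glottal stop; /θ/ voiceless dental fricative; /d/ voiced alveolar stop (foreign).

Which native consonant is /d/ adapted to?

t

/t/ is closest: same manner (stop), place distance 0 (alveolar→alveolar), voicing differs (+1); total 1. Next closest is /g/ at distance 3.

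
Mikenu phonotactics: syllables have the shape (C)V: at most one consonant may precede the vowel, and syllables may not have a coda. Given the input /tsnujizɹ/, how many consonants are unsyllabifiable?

The consonants /t/, /s/, /z/, /ɹ/ cannot be parsed into a legal (C)V syllable (no codas are permitted; onsets are limited to one consonant).

4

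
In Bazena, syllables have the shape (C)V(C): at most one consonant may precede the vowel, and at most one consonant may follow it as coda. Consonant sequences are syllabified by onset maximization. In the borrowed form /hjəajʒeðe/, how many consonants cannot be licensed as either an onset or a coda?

1

Under (C)V(C), the unsyllabifiable consonants are /h/ (at most one coda consonant is licensed; onsets are limited to one consonant).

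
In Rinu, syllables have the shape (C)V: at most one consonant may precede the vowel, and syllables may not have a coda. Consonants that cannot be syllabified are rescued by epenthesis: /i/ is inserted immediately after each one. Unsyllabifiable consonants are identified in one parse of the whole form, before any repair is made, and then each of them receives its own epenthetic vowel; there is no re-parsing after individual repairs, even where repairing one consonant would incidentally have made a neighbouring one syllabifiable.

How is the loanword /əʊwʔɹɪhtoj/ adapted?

əʊwiʔiɹɪhitoji

The consonants /w/, /ʔ/, /h/, /j/ cannot be parsed into a legal (C)V syllable (no codas are permitted; onsets are limited to one consonant).
Epenthesis after each stranded consonant: /w/ → /wi/, /ʔ/ → /ʔi/, /h/ → /hi/, /j/ → /ji/.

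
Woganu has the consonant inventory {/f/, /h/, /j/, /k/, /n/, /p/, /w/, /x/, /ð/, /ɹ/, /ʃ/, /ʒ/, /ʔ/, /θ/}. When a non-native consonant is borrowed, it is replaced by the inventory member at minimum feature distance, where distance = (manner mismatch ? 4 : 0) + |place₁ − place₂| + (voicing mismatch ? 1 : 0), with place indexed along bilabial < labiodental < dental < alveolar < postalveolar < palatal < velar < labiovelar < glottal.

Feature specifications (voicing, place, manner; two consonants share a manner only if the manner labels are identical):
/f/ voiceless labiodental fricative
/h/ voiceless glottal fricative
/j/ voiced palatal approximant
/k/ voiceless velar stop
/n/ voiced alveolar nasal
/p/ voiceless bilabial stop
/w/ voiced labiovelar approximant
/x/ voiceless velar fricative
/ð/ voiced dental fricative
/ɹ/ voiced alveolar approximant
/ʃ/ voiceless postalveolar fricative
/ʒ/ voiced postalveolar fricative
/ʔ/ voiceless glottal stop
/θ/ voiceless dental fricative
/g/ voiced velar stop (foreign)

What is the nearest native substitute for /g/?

/k/ is closest: same manner (stop), place distance 0 (velar→velar), voicing differs (+1); total 1. Next closest is /ʔ/ at distance 3.

k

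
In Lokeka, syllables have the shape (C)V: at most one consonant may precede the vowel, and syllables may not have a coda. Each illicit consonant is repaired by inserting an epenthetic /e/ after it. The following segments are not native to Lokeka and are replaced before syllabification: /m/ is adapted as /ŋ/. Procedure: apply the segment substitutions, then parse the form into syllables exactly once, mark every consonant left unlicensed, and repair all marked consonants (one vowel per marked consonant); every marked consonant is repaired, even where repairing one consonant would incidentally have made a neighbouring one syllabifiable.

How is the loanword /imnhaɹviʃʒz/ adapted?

iŋenehaɹeviʃeʒeze

Substitution: /m/ → /ŋ/, giving /iŋnhaɹviʃʒz/.
The consonants /ŋ/, /n/, /ɹ/, /ʃ/, /ʒ/, /z/ cannot be parsed into a legal (C)V syllable (no codas are permitted; onsets are limited to one consonant).
Inserting the epenthetic vowel yields /ŋ/ → /ŋe/, /n/ → /ne/, /ɹ/ → /ɹe/, /ʃ/ → /ʃe/, /ʒ/ → /ʒe/, /z/ → /ze/.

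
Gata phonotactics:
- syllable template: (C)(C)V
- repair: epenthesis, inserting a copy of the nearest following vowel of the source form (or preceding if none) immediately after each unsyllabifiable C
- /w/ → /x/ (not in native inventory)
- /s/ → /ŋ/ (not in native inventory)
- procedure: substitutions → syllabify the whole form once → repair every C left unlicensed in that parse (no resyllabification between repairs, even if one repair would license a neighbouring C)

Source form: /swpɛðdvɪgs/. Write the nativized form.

Substitution: /s/ → /ŋ/, /w/ → /x/, giving /ŋxpɛðdvɪgŋ/.
Syllabifying with onset maximization leaves /ŋ/, /ð/, /g/, /ŋ/ stranded (no codas are permitted; onsets may contain at most 2 consonants).
Inserting the epenthetic vowel yields /ŋ/ → /ŋɛ/, /ð/ → /ðɪ/, /g/ → /gɪ/, /ŋ/ → /ŋɪ/.

ŋɛxpɛðɪdvɪgɪŋɪ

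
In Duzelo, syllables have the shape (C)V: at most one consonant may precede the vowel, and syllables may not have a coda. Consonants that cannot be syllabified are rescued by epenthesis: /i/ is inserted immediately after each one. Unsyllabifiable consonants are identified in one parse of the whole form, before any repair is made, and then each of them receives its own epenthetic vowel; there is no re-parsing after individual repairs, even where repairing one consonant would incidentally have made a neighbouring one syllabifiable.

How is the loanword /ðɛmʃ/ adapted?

ðɛmiʃi

The consonants /m/, /ʃ/ cannot be parsed into a legal (C)V syllable (no codas are permitted; onsets are limited to one consonant).
Each unlicensed consonant becomes the onset of a new syllable: /m/ → /mi/, /ʃ/ → /ʃi/.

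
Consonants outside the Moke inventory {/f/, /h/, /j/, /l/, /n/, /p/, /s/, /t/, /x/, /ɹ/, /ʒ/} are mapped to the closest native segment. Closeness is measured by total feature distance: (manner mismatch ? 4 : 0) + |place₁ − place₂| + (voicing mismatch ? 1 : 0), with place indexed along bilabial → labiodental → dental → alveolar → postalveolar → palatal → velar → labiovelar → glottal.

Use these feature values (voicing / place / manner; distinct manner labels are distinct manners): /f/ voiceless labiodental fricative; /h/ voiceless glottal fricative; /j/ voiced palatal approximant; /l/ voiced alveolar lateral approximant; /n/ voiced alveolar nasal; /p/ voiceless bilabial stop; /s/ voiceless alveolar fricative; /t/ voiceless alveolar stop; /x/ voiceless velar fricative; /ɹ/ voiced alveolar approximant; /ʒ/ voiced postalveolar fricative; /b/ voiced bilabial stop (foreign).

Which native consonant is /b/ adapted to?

/p/ is closest: same manner (stop), place distance 0 (bilabial→bilabial), voicing differs (+1); total 1. Next closest is /t/ at distance 4.

p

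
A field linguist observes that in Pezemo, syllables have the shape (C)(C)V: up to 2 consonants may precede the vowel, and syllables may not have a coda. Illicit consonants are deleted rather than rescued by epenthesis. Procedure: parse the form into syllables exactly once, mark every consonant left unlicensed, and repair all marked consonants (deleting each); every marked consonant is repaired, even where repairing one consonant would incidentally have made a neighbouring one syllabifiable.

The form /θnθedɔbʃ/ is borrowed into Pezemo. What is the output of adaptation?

Syllabifying with onset maximization leaves /θ/, /b/, /ʃ/ stranded (no codas are permitted; onsets may contain at most 2 consonants).
Deleting the stranded consonants removes /θ/, /b/, /ʃ/.

nθedɔ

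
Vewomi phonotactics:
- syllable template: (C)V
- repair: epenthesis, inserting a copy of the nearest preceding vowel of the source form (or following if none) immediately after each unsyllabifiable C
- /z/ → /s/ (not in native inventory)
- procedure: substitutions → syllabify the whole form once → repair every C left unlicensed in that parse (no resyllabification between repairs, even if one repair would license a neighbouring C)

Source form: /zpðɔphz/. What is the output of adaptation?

sɔpɔðɔpɔhɔsɔ

Substitution: /z/ → /s/, giving /spðɔphs/.
The consonants /s/, /p/, /p/, /h/, /s/ cannot be parsed into a legal (C)V syllable (no codas are permitted; onsets are limited to one consonant).
Inserting the epenthetic vowel yields /s/ → /sɔ/, /p/ → /pɔ/, /p/ → /pɔ/, /h/ → /hɔ/, /s/ → /sɔ/.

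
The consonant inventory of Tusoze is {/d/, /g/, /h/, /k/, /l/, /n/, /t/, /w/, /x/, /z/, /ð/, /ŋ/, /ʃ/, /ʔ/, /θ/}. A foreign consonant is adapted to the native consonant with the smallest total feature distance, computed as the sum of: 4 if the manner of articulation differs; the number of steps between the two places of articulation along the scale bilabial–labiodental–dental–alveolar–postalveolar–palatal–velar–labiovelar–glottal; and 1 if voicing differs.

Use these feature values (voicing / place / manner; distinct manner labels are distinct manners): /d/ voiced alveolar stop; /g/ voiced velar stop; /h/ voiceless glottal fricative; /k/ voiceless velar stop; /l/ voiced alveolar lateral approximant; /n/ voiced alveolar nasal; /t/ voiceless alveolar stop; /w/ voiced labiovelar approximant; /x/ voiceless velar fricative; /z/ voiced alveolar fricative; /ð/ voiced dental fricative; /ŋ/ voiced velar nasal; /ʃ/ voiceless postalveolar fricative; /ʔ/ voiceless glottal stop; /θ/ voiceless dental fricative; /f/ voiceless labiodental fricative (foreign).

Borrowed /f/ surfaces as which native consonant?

θ

/θ/ is closest: same manner (fricative), place distance 1 (labiodental→dental), same voicing; total 1. Next closest is /ð/ at distance 2.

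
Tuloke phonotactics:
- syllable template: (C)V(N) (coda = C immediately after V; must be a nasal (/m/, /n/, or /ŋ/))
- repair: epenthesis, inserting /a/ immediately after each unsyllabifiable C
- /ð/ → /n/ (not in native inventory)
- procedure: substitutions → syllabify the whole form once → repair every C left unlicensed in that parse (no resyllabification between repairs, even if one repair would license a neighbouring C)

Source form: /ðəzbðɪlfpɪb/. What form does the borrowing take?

Substitution: /ð/ → /n/, giving /nəzbnɪlfpɪb/.
Syllabifying with onset maximization leaves /z/, /b/, /l/, /f/, /b/ stranded (only a nasal (/m/, /n/, or /ŋ/) is licensed in coda position; onsets are limited to one consonant).
Inserting the epenthetic vowel yields /z/ → /za/, /b/ → /ba/, /l/ → /la/, /f/ → /fa/, /b/ → /ba/.

nəzabanɪlafapɪba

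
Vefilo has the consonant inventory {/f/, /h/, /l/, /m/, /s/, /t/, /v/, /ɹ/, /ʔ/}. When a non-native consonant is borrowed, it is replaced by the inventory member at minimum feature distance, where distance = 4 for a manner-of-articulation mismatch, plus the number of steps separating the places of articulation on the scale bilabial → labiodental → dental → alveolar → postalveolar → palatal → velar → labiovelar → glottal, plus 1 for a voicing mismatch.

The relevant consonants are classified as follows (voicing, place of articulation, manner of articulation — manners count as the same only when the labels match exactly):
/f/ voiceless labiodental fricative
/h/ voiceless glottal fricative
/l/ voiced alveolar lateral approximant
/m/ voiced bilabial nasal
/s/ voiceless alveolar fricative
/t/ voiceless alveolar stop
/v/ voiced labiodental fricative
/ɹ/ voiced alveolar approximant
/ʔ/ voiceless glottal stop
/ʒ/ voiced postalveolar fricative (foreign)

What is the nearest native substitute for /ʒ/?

s

/s/ is closest: same manner (fricative), place distance 1 (postalveolar→alveolar), voicing differs (+1); total 2. Next closest is /v/ at distance 3.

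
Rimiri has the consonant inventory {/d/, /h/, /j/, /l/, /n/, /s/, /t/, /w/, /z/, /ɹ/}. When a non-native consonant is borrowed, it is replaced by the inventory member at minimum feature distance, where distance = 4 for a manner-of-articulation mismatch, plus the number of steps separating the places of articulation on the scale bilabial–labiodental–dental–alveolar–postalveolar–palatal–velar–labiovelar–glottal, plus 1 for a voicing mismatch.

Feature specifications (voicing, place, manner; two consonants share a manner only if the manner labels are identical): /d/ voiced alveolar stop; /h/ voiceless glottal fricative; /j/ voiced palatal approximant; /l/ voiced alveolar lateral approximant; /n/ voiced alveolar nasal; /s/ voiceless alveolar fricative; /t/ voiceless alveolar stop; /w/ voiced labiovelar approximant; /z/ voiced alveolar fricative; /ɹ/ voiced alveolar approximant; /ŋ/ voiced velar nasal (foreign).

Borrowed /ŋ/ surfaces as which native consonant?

n

/n/ is closest: same manner (nasal), place distance 3 (velar→alveolar), same voicing; total 3. Next closest is /j/ at distance 5.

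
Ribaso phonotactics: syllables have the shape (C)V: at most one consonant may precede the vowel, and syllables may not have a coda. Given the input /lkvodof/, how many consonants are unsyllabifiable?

Under (C)V, the unsyllabifiable consonants are /l/, /k/, /f/ (no codas are permitted; onsets are limited to one consonant).

3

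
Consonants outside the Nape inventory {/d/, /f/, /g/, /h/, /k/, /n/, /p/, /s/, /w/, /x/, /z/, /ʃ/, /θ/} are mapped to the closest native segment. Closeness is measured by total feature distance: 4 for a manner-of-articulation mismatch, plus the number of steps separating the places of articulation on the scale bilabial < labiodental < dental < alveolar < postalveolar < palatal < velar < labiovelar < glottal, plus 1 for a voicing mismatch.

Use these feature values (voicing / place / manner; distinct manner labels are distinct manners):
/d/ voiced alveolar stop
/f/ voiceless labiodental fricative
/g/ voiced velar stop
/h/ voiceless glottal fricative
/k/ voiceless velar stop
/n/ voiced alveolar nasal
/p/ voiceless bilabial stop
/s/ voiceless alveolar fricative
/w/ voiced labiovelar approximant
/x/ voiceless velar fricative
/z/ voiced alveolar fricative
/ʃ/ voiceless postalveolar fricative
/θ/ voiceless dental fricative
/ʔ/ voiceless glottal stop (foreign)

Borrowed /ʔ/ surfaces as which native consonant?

/k/ is closest: same manner (stop), place distance 2 (glottal→velar), same voicing; total 2. Next closest is /g/ at distance 3.

k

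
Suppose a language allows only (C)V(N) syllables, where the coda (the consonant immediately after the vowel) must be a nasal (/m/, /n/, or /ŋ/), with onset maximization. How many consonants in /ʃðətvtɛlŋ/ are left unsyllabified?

Syllabifying with onset maximization leaves /ʃ/, /t/, /v/, /l/, /ŋ/ stranded (only a nasal (/m/, /n/, or /ŋ/) is licensed in coda position; onsets are limited to one consonant).

5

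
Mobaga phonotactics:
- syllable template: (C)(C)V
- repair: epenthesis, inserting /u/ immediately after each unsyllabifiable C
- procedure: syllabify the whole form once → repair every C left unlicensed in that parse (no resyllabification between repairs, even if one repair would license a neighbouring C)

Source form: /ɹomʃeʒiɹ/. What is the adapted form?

ɹomʃeʒiɹu

Syllabifying with onset maximization leaves /ɹ/ stranded (no codas are permitted; onsets may contain at most 2 consonants).
Epenthesis after each stranded consonant: /ɹ/ → /ɹu/.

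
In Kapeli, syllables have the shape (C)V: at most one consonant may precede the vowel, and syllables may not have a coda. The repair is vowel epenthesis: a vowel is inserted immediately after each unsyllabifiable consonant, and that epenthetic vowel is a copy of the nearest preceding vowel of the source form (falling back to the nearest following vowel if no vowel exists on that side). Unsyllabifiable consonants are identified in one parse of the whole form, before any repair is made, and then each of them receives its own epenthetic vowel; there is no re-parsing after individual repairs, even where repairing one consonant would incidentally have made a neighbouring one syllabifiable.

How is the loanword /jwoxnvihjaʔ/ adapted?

Syllabifying with onset maximization leaves /j/, /x/, /n/, /h/, /ʔ/ stranded (no codas are permitted; onsets are limited to one consonant).
Epenthesis after each stranded consonant: /j/ → /jo/, /x/ → /xo/, /n/ → /no/, /h/ → /hi/, /ʔ/ → /ʔa/.

jowoxonovihijaʔa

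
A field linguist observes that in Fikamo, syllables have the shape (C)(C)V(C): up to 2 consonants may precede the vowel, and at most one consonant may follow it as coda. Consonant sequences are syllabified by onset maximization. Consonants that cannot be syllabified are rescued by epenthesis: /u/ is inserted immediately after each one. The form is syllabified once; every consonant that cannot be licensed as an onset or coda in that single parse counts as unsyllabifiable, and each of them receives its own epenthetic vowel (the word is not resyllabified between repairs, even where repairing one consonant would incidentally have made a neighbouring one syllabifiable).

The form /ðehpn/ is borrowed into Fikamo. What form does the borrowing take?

Syllabifying with onset maximization leaves /p/, /n/ stranded (at most one coda consonant is licensed; onsets may contain at most 2 consonants).
Inserting the epenthetic vowel yields /p/ → /pu/, /n/ → /nu/.

ðehpunu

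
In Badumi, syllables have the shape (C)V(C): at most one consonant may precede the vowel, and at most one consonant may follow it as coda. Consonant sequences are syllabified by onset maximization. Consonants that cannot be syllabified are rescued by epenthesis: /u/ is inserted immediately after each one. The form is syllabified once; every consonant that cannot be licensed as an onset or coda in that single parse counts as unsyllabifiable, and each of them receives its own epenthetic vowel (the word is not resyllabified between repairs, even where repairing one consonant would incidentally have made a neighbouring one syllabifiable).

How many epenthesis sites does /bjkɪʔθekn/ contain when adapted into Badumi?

3

The unsyllabifiable consonants are /b/, /j/, /n/; each receives one epenthetic vowel.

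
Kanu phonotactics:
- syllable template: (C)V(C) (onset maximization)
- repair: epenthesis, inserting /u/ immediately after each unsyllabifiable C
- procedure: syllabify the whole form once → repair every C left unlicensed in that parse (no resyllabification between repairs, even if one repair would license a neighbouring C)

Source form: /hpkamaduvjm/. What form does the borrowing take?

hupukamaduvjumu

Syllabifying with onset maximization leaves /h/, /p/, /j/, /m/ stranded (at most one coda consonant is licensed; onsets are limited to one consonant).
Inserting the epenthetic vowel yields /h/ → /hu/, /p/ → /pu/, /j/ → /ju/, /m/ → /mu/.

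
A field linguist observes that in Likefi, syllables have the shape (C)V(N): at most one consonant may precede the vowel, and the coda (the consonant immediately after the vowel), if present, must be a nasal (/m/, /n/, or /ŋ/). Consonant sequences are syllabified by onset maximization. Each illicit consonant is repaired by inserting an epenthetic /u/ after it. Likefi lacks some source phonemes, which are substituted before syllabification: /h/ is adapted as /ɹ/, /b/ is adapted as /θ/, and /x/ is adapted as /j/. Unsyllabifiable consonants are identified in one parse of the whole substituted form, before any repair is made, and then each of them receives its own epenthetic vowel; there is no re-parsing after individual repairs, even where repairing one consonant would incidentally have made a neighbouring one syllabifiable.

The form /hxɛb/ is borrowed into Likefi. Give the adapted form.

Substitution: /h/ → /ɹ/, /x/ → /j/, /b/ → /θ/, giving /ɹjɛθ/.
Under (C)V(N), the unsyllabifiable consonants are /ɹ/, /θ/ (only a nasal (/m/, /n/, or /ŋ/) is licensed in coda position; onsets are limited to one consonant).
Epenthesis after each stranded consonant: /ɹ/ → /ɹu/, /θ/ → /θu/.

ɹujɛθu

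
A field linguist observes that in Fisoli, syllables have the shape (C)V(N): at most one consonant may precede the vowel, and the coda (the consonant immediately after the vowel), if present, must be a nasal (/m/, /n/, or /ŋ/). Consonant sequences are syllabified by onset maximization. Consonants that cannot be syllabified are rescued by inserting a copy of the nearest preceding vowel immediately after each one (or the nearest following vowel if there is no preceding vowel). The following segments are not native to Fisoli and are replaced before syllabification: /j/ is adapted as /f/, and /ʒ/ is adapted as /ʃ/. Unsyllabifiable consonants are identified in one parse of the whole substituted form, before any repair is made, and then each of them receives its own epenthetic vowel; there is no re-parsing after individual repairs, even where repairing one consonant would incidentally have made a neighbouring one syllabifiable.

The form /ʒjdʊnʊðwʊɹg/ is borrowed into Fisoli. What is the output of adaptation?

ʃʊfʊdʊnʊðʊwʊɹʊgʊ

Substitution: /ʒ/ → /ʃ/, /j/ → /f/, giving /ʃfdʊnʊðwʊɹg/.
Under (C)V(N), the unsyllabifiable consonants are /ʃ/, /f/, /ð/, /ɹ/, /g/ (only a nasal (/m/, /n/, or /ŋ/) is licensed in coda position; onsets are limited to one consonant).
Each unlicensed consonant becomes the onset of a new syllable: /ʃ/ → /ʃʊ/, /f/ → /fʊ/, /ð/ → /ðʊ/, /ɹ/ → /ɹʊ/, /g/ → /gʊ/.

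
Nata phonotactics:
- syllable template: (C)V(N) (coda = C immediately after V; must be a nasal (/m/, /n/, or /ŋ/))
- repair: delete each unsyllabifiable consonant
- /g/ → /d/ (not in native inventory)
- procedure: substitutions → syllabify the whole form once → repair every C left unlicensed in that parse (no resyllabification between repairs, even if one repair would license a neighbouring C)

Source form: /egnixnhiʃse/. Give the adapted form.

Substitution: /g/ → /d/, giving /ednixnhiʃse/.
Syllabifying with onset maximization leaves /d/, /x/, /n/, /ʃ/ stranded (only a nasal (/m/, /n/, or /ŋ/) is licensed in coda position; onsets are limited to one consonant).
Deleting the stranded consonants removes /d/, /x/, /n/, /ʃ/.

enihise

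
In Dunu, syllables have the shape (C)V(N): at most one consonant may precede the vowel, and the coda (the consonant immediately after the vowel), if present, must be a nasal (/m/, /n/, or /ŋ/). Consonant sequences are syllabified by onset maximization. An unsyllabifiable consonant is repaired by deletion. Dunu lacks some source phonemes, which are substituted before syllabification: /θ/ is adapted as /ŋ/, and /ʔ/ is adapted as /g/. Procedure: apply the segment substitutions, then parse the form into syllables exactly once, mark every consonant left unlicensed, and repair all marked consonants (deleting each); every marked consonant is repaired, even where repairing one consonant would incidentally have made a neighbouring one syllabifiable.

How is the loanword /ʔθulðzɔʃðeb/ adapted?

Substitution: /ʔ/ → /g/, /θ/ → /ŋ/, giving /gŋulðzɔʃðeb/.
Under (C)V(N), the unsyllabifiable consonants are /g/, /l/, /ð/, /ʃ/, /b/ (only a nasal (/m/, /n/, or /ŋ/) is licensed in coda position; onsets are limited to one consonant).
Deleting the stranded consonants removes /g/, /l/, /ð/, /ʃ/, /b/.

ŋuzɔðe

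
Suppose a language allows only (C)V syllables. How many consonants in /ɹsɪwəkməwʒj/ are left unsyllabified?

5

Syllabifying with onset maximization leaves /ɹ/, /k/, /w/, /ʒ/, /j/ stranded (no codas are permitted; onsets are limited to one consonant).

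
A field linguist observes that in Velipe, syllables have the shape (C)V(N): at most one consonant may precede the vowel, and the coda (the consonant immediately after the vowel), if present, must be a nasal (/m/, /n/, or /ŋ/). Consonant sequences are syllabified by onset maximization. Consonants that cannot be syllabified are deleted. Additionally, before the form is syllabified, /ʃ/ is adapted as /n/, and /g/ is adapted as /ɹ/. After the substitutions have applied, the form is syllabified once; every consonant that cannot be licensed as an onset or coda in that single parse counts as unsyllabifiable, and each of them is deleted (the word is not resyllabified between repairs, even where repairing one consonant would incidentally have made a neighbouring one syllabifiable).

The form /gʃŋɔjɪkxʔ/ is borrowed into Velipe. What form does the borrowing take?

ŋɔjɪ

Substitution: /g/ → /ɹ/, /ʃ/ → /n/, giving /ɹnŋɔjɪkxʔ/.
Syllabifying with onset maximization leaves /ɹ/, /n/, /k/, /x/, /ʔ/ stranded (only a nasal (/m/, /n/, or /ŋ/) is licensed in coda position; onsets are limited to one consonant).
Deletion applies to /ɹ/, /n/, /k/, /x/, /ʔ/.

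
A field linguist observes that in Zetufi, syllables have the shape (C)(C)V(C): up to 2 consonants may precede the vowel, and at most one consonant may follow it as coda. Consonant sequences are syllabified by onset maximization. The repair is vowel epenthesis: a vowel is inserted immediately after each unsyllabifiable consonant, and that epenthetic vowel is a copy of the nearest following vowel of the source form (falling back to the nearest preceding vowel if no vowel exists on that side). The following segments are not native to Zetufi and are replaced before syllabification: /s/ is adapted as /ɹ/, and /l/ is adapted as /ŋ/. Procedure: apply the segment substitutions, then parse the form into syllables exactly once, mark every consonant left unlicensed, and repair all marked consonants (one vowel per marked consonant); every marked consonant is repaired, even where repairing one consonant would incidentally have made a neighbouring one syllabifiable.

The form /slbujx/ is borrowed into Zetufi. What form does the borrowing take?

Substitution: /s/ → /ɹ/, /l/ → /ŋ/, giving /ɹŋbujx/.
Under (C)(C)V(C), the unsyllabifiable consonants are /ɹ/, /x/ (at most one coda consonant is licensed; onsets may contain at most 2 consonants).
Epenthesis after each stranded consonant: /ɹ/ → /ɹu/, /x/ → /xu/.

ɹuŋbujxu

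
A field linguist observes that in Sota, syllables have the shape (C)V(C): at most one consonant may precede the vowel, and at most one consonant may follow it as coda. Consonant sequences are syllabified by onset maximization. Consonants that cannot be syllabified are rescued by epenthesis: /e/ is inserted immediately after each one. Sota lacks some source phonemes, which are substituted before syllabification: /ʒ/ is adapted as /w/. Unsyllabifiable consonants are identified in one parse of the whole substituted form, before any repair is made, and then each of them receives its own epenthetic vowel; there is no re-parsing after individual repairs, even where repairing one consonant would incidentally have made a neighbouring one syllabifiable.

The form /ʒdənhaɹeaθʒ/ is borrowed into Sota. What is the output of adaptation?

Substitution: /ʒ/ → /w/, giving /wdənhaɹeaθw/.
Syllabifying with onset maximization leaves /w/, /w/ stranded (at most one coda consonant is licensed; onsets are limited to one consonant).
Each unlicensed consonant becomes the onset of a new syllable: /w/ → /we/, /w/ → /we/.

wedənhaɹeaθwe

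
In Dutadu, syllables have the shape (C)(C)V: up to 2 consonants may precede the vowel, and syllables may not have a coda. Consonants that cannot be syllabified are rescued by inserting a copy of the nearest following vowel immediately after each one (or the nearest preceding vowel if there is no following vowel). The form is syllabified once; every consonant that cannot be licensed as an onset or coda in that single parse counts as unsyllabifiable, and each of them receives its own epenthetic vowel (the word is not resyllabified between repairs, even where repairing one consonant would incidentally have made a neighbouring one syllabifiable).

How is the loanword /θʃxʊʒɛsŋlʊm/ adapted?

θʊʃxʊʒɛsʊŋlʊmʊ

The consonants /θ/, /s/, /m/ cannot be parsed into a legal (C)(C)V syllable (no codas are permitted; onsets may contain at most 2 consonants).
Inserting the epenthetic vowel yields /θ/ → /θʊ/, /s/ → /sʊ/, /m/ → /mʊ/.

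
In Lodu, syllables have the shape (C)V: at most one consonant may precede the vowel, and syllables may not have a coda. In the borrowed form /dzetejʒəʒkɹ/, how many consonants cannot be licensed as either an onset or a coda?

The consonants /d/, /j/, /ʒ/, /k/, /ɹ/ cannot be parsed into a legal (C)V syllable (no codas are permitted; onsets are limited to one consonant).

5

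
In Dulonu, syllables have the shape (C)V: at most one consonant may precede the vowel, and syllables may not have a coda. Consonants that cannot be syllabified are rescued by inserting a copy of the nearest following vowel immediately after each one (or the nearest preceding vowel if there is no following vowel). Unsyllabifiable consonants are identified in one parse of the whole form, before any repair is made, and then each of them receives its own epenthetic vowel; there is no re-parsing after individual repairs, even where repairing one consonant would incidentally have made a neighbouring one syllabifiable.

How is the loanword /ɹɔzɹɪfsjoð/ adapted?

ɹɔzɪɹɪfosojoðo

Syllabifying with onset maximization leaves /z/, /f/, /s/, /ð/ stranded (no codas are permitted; onsets are limited to one consonant).
Each unlicensed consonant becomes the onset of a new syllable: /z/ → /zɪ/, /f/ → /fo/, /s/ → /so/, /ð/ → /ðo/.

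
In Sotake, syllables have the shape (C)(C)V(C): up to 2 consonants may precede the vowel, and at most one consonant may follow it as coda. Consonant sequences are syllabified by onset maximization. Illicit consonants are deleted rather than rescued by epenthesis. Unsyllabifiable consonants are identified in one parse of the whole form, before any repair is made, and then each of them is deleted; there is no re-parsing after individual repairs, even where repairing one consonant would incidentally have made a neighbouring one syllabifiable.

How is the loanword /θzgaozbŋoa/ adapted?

zgaozbŋoa

The consonants /θ/ cannot be parsed into a legal (C)(C)V(C) syllable (at most one coda consonant is licensed; onsets may contain at most 2 consonants).
Deleting the stranded consonants removes /θ/.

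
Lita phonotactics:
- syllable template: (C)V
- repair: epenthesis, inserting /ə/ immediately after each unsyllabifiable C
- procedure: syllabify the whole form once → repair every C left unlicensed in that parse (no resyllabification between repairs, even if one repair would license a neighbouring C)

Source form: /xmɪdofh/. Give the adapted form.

xəmɪdofəhə

Under (C)V, the unsyllabifiable consonants are /x/, /f/, /h/ (no codas are permitted; onsets are limited to one consonant).
Epenthesis after each stranded consonant: /x/ → /xə/, /f/ → /fə/, /h/ → /hə/.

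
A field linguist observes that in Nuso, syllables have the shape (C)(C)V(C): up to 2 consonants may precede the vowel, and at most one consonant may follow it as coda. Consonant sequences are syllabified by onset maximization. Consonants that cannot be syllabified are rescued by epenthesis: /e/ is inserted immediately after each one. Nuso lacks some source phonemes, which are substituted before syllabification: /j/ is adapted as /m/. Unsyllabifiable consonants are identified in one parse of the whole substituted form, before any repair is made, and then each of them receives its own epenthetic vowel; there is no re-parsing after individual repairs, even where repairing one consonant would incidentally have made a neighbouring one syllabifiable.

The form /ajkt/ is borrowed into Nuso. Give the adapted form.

amkete

Substitution: /j/ → /m/, giving /amkt/.
Under (C)(C)V(C), the unsyllabifiable consonants are /k/, /t/ (at most one coda consonant is licensed; onsets may contain at most 2 consonants).
Inserting the epenthetic vowel yields /k/ → /ke/, /t/ → /te/.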